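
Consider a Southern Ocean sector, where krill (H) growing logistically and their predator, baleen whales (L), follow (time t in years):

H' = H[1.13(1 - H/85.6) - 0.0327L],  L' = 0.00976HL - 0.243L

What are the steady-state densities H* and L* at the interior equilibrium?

From dL/dt = 0 with L > 0: 0.00976H* = 0.243, so H* = 24.9.
Substitute into dH/dt = 0: 1.13(1 - 24.9/85.6) = 0.0327L*.
The bracket is 0.709, giving L* = 0.801/0.0327 = 24.5.

H* ≈ 24.9, L* ≈ 24.5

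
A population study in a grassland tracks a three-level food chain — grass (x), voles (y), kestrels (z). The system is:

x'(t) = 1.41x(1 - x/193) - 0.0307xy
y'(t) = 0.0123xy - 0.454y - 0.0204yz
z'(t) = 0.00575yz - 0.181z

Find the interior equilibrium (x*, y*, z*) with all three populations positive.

From dz/dt = 0: 0.00575y* = 0.181, so y* = 31.5.
From dx/dt = 0: 1.41(1 - x*/193) = 0.0307·31.5, giving x* = 193·(1 - 0.685) = 60.7.
From dy/dt = 0: 0.0123·60.7 - 0.454 = 0.0204z*, so z* = 0.293/0.0204 = 14.4.

x* ≈ 60.7, y* ≈ 31.5, z* ≈ 14.4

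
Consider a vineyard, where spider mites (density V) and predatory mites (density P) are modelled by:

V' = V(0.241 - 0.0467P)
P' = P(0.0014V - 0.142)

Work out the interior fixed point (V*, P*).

Set dP/dt = 0 with P > 0: 0.0014V - 0.142 = 0, so V* = 0.142/0.0014 = 101.
Set dV/dt = 0 with V > 0: 0.241 - 0.0467P = 0, so P* = 0.241/0.0467 = 5.16.

V* ≈ 101, P* ≈ 5.16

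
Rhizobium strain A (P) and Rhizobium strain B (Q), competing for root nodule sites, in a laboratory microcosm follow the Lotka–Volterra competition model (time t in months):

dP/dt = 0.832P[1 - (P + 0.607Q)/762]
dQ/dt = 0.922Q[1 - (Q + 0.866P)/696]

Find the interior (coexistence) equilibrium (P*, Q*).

Setting both brackets to zero gives the nullclines P + 0.607Q = 762 and 0.866P + Q = 696.
Substituting Q = 696 - 0.866P into the first: P(1 - 0.607·0.866) = 762 - 0.607·696.
So P* = 340/0.474 = 716, and then Q* = 696 - 0.866·716 = 76.1.

P* ≈ 716, Q* ≈ 76.1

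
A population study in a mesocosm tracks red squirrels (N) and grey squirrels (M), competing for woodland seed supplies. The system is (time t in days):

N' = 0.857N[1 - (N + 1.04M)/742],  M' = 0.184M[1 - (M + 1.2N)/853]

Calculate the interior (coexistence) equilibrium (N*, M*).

N* ≈ 585, M* ≈ 151

Setting both brackets to zero gives the nullclines N + 1.04M = 742 and 1.2N + M = 853.
Substituting M = 853 - 1.2N into the first: N(1 - 1.04·1.2) = 742 - 1.04·853.
So N* = -145/-0.248 = 585, and then M* = 853 - 1.2·585 = 151.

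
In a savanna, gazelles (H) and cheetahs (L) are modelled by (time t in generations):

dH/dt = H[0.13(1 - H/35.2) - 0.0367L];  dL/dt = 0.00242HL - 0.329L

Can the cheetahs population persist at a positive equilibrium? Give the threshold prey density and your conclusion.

Threshold H = 136; K < 136, so no, the predator goes extinct.

The predator equation gives dL/dt > 0 only when H > 0.329/0.00242 = 136.
Without the predator, H → K = 35.2. Since 35.2 < 136, the predator cannot invade.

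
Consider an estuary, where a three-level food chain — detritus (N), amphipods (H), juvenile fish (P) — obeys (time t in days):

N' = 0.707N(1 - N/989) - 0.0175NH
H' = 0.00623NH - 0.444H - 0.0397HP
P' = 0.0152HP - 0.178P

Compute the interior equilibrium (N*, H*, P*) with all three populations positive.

From dP/dt = 0: 0.0152H* = 0.178, so H* = 11.7.
From dN/dt = 0: 0.707(1 - N*/989) = 0.0175·11.7, giving N* = 989·(1 - 0.29) = 702.
From dH/dt = 0: 0.00623·702 - 0.444 = 0.0397P*, so P* = 3.93/0.0397 = 99.

N* ≈ 702, H* ≈ 11.7, P* ≈ 99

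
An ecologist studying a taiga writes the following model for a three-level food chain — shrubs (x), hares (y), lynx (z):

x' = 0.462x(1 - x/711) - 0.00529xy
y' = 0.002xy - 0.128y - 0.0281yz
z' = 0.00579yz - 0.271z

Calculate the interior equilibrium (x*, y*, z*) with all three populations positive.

From dz/dt = 0: 0.00579y* = 0.271, so y* = 46.8.
From dx/dt = 0: 0.462(1 - x*/711) = 0.00529·46.8, giving x* = 711·(1 - 0.536) = 330.
From dy/dt = 0: 0.002·330 - 0.128 = 0.0281z*, so z* = 0.532/0.0281 = 18.9.

x* ≈ 330, y* ≈ 46.8, z* ≈ 18.9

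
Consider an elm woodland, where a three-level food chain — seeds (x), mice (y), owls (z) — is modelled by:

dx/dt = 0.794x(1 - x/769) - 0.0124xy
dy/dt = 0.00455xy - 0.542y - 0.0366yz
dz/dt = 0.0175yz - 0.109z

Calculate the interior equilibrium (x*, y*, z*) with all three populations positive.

From dz/dt = 0: 0.0175y* = 0.109, so y* = 6.23.
From dx/dt = 0: 0.794(1 - x*/769) = 0.0124·6.23, giving x* = 769·(1 - 0.0973) = 694.
From dy/dt = 0: 0.00455·694 - 0.542 = 0.0366z*, so z* = 2.62/0.0366 = 71.5.

x* ≈ 694, y* ≈ 6.23, z* ≈ 71.5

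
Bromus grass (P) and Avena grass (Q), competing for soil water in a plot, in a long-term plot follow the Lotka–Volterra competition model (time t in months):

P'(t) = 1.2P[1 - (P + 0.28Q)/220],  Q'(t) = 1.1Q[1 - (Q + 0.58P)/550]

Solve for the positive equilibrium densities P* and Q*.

P* ≈ 78.8, Q* ≈ 504

Setting both brackets to zero gives the nullclines P + 0.28Q = 220 and 0.58P + Q = 550.
Substituting Q = 550 - 0.58P into the first: P(1 - 0.28·0.58) = 220 - 0.28·550.
So P* = 66/0.838 = 78.8, and then Q* = 550 - 0.58·78.8 = 504.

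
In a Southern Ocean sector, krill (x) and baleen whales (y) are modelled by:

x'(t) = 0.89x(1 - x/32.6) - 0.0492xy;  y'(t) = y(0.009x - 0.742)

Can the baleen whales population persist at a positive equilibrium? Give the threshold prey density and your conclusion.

Threshold x = 82.4; K < 82.4, so no, the predator goes extinct.

The predator equation gives dy/dt > 0 only when x > 0.742/0.009 = 82.4.
Without the predator, x → K = 32.6. Since 32.6 < 82.4, the predator cannot invade.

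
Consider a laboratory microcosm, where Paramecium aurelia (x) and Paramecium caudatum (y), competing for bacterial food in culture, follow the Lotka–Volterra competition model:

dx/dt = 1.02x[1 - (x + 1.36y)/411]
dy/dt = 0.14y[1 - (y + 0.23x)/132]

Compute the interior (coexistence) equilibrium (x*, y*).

x* ≈ 337, y* ≈ 54.5

Setting both brackets to zero gives the nullclines x + 1.36y = 411 and 0.23x + y = 132.
Substituting y = 132 - 0.23x into the first: x(1 - 1.36·0.23) = 411 - 1.36·132.
So x* = 231/0.687 = 337, and then y* = 132 - 0.23·337 = 54.5.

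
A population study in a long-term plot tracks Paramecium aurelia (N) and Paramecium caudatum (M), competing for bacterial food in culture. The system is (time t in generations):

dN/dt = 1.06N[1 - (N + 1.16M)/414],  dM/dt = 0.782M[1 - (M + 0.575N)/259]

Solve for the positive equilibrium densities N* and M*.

N* ≈ 341, M* ≈ 62.9

Setting both brackets to zero gives the nullclines N + 1.16M = 414 and 0.575N + M = 259.
Substituting M = 259 - 0.575N into the first: N(1 - 1.16·0.575) = 414 - 1.16·259.
So N* = 114/0.333 = 341, and then M* = 259 - 0.575·341 = 62.9.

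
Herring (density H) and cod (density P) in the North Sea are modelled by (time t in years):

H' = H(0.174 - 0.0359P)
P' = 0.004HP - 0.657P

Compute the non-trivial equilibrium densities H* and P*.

Set dP/dt = 0 with P > 0: 0.004H - 0.657 = 0, so H* = 0.657/0.004 = 164.
Set dH/dt = 0 with H > 0: 0.174 - 0.0359P = 0, so P* = 0.174/0.0359 = 4.85.

H* ≈ 164, P* ≈ 4.85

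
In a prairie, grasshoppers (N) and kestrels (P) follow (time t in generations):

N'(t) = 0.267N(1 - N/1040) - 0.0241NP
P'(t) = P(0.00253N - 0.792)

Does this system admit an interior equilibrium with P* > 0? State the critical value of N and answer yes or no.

The predator equation gives dP/dt > 0 only when N > 0.792/0.00253 = 313.
Without the predator, N → K = 1040. Since 1040 > 313, the predator can invade and persist.

Threshold N = 313; K > 313, so yes, the predator persists.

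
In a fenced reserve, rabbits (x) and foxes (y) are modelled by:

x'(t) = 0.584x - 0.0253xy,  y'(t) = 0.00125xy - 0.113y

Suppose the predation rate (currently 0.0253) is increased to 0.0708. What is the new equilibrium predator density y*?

y* ≈ 8.25

At the interior fixed point, setting dx/dt = 0 with x > 0 fixes y* = (prey growth rate)/(xy coefficient) — independent of the other coefficients.
With the change, y* = 0.584/0.0708 = 8.25; it falls from 23.1.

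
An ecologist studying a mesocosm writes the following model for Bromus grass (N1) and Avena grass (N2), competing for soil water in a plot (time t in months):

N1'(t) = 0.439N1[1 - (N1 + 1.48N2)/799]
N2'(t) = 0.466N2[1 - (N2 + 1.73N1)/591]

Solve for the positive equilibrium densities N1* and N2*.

N1* ≈ 48.5, N2* ≈ 507

Setting both brackets to zero gives the nullclines N1 + 1.48N2 = 799 and 1.73N1 + N2 = 591.
Substituting N2 = 591 - 1.73N1 into the first: N1(1 - 1.48·1.73) = 799 - 1.48·591.
So N1* = -75.7/-1.56 = 48.5, and then N2* = 591 - 1.73·48.5 = 507.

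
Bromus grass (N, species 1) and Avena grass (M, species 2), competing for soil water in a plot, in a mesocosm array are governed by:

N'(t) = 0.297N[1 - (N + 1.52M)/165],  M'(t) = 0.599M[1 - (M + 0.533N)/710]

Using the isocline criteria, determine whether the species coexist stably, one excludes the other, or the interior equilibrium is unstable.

Compare the nullcline intercepts: K1/α12 = 165/1.52 = 109 < K2 = 710; K2/α21 = 710/0.533 = 1330 > K1 = 165.
Since the inequalities point opposite ways, species 2 can invade but species 1 cannot.

species 2 excludes species 1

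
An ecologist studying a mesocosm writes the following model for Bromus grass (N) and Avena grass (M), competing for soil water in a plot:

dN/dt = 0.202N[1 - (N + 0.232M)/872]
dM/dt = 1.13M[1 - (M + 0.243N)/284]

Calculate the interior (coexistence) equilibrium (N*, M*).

N* ≈ 854, M* ≈ 76.4

Setting both brackets to zero gives the nullclines N + 0.232M = 872 and 0.243N + M = 284.
Substituting M = 284 - 0.243N into the first: N(1 - 0.232·0.243) = 872 - 0.232·284.
So N* = 806/0.944 = 854, and then M* = 284 - 0.243·854 = 76.4.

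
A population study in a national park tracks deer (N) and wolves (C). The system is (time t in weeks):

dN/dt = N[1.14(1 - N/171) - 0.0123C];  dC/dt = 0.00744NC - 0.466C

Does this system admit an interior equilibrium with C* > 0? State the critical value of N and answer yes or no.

The predator equation gives dC/dt > 0 only when N > 0.466/0.00744 = 62.6.
Without the predator, N → K = 171. Since 171 > 62.6, the predator can invade and persist.

Threshold N = 62.6; K > 62.6, so yes, the predator persists.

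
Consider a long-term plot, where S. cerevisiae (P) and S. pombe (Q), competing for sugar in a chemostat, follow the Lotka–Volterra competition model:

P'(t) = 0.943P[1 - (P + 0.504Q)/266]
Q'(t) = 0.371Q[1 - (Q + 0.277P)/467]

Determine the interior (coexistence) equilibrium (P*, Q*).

P* ≈ 35.6, Q* ≈ 457

Setting both brackets to zero gives the nullclines P + 0.504Q = 266 and 0.277P + Q = 467.
Substituting Q = 467 - 0.277P into the first: P(1 - 0.504·0.277) = 266 - 0.504·467.
So P* = 30.6/0.86 = 35.6, and then Q* = 467 - 0.277·35.6 = 457.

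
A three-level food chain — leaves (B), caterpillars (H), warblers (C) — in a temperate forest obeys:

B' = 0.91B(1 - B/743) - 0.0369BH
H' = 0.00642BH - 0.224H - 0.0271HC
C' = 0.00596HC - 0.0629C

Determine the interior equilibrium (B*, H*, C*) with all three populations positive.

From dC/dt = 0: 0.00596H* = 0.0629, so H* = 10.6.
From dB/dt = 0: 0.91(1 - B*/743) = 0.0369·10.6, giving B* = 743·(1 - 0.428) = 425.
From dH/dt = 0: 0.00642·425 - 0.224 = 0.0271C*, so C* = 2.5/0.0271 = 92.4.

B* ≈ 425, H* ≈ 10.6, C* ≈ 92.4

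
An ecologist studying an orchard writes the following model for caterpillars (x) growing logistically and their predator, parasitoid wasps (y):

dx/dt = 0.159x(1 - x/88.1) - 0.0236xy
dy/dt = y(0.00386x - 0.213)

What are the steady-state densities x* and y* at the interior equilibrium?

x* ≈ 55.2, y* ≈ 2.52

From dy/dt = 0 with y > 0: 0.00386x* = 0.213, so x* = 55.2.
Substitute into dx/dt = 0: 0.159(1 - 55.2/88.1) = 0.0236y*.
The bracket is 0.374, giving y* = 0.0594/0.0236 = 2.52.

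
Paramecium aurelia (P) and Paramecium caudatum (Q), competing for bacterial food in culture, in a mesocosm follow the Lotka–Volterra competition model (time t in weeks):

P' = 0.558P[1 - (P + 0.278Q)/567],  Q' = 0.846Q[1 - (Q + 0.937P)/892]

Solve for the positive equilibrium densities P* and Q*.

Setting both brackets to zero gives the nullclines P + 0.278Q = 567 and 0.937P + Q = 892.
Substituting Q = 892 - 0.937P into the first: P(1 - 0.278·0.937) = 567 - 0.278·892.
So P* = 319/0.74 = 431, and then Q* = 892 - 0.937·431 = 488.

P* ≈ 431, Q* ≈ 488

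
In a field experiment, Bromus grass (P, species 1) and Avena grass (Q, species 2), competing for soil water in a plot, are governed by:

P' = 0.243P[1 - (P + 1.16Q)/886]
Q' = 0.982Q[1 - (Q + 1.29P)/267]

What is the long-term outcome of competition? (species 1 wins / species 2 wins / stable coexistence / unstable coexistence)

species 1 excludes species 2

Compare the nullcline intercepts: K1/α12 = 886/1.16 = 764 > K2 = 267; K2/α21 = 267/1.29 = 207 < K1 = 886.
Since the inequalities point opposite ways, species 1 can invade but species 2 cannot.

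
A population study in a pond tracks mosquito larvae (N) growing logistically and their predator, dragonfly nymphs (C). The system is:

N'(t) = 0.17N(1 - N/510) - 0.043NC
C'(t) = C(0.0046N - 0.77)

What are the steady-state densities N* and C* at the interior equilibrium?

N* ≈ 167, C* ≈ 2.66

From dC/dt = 0 with C > 0: 0.0046N* = 0.77, so N* = 167.
Substitute into dN/dt = 0: 0.17(1 - 167/510) = 0.043C*.
The bracket is 0.672, giving C* = 0.114/0.043 = 2.66.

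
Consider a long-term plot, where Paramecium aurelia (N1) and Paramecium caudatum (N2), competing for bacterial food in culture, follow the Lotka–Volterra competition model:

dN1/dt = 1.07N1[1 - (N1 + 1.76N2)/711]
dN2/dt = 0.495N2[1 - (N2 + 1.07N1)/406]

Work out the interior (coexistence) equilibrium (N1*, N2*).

N1* ≈ 4.03, N2* ≈ 402

Setting both brackets to zero gives the nullclines N1 + 1.76N2 = 711 and 1.07N1 + N2 = 406.
Substituting N2 = 406 - 1.07N1 into the first: N1(1 - 1.76·1.07) = 711 - 1.76·406.
So N1* = -3.56/-0.883 = 4.03, and then N2* = 406 - 1.07·4.03 = 402.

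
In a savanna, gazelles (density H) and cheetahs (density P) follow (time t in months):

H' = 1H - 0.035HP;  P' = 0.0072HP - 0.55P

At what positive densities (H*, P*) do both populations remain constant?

Set dP/dt = 0 with P > 0: 0.0072H - 0.55 = 0, so H* = 0.55/0.0072 = 76.4.
Set dH/dt = 0 with H > 0: 1 - 0.035P = 0, so P* = 1/0.035 = 28.6.

H* ≈ 76.4, P* ≈ 28.6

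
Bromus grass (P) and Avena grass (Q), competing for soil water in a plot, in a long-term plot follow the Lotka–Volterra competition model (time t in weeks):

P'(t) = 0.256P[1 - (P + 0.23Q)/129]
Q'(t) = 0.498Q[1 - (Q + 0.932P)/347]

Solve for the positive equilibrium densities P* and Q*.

P* ≈ 62.6, Q* ≈ 289

Setting both brackets to zero gives the nullclines P + 0.23Q = 129 and 0.932P + Q = 347.
Substituting Q = 347 - 0.932P into the first: P(1 - 0.23·0.932) = 129 - 0.23·347.
So P* = 49.2/0.786 = 62.6, and then Q* = 347 - 0.932·62.6 = 289.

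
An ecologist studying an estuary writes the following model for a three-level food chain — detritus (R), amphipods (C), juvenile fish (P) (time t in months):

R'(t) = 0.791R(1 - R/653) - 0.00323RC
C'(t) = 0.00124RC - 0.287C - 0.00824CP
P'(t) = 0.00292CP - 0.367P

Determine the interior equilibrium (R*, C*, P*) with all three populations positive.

R* ≈ 318, C* ≈ 126, P* ≈ 13

From dP/dt = 0: 0.00292C* = 0.367, so C* = 126.
From dR/dt = 0: 0.791(1 - R*/653) = 0.00323·126, giving R* = 653·(1 - 0.513) = 318.
From dC/dt = 0: 0.00124·318 - 0.287 = 0.00824P*, so P* = 0.107/0.00824 = 13.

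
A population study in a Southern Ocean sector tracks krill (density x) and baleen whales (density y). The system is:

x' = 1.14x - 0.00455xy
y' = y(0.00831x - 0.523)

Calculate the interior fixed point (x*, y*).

x* ≈ 62.9, y* ≈ 251

Set dy/dt = 0 with y > 0: 0.00831x - 0.523 = 0, so x* = 0.523/0.00831 = 62.9.
Set dx/dt = 0 with x > 0: 1.14 - 0.00455y = 0, so y* = 1.14/0.00455 = 251.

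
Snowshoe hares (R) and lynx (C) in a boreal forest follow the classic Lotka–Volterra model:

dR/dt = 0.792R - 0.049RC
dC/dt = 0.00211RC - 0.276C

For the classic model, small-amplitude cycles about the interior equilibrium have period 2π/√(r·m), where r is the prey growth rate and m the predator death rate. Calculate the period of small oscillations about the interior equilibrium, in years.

T ≈ 13.4 years

Here r = 0.792 and m = 0.276, so r·m = 0.219.
ω = √0.219 = 0.468 per year, hence T = 2π/ω ≈ 13.4 years.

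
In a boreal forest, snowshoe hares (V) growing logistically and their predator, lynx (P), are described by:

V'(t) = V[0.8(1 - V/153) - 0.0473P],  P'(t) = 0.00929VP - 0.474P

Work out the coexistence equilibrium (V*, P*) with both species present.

V* ≈ 51, P* ≈ 11.3

From dP/dt = 0 with P > 0: 0.00929V* = 0.474, so V* = 51.
Substitute into dV/dt = 0: 0.8(1 - 51/153) = 0.0473P*.
The bracket is 0.667, giving P* = 0.533/0.0473 = 11.3.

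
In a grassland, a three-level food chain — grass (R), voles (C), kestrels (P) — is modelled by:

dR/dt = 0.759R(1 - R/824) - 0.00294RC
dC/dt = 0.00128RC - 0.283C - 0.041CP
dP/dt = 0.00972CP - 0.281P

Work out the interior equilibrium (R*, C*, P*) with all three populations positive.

From dP/dt = 0: 0.00972C* = 0.281, so C* = 28.9.
From dR/dt = 0: 0.759(1 - R*/824) = 0.00294·28.9, giving R* = 824·(1 - 0.112) = 732.
From dC/dt = 0: 0.00128·732 - 0.283 = 0.041P*, so P* = 0.654/0.041 = 15.9.

R* ≈ 732, C* ≈ 28.9, P* ≈ 15.9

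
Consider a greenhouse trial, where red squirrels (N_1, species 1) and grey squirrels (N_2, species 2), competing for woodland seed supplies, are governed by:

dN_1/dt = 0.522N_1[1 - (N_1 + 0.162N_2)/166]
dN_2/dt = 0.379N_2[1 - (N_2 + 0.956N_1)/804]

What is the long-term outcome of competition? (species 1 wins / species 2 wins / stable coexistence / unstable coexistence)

stable coexistence

Compare the nullcline intercepts: K1/α12 = 166/0.162 = 1020 > K2 = 804; K2/α21 = 804/0.956 = 841 > K1 = 166.
Since both inequalities hold, each species can invade when rare, so the interior equilibrium is stable.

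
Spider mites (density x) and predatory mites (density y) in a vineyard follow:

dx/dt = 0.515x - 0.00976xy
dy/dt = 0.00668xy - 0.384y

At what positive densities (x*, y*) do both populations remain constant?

x* ≈ 57.5, y* ≈ 52.8

Set dy/dt = 0 with y > 0: 0.00668x - 0.384 = 0, so x* = 0.384/0.00668 = 57.5.
Set dx/dt = 0 with x > 0: 0.515 - 0.00976y = 0, so y* = 0.515/0.00976 = 52.8.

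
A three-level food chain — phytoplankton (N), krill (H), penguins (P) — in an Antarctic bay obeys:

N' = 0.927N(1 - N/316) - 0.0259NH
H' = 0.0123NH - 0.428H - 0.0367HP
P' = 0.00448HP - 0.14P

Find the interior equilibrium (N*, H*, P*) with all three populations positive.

From dP/dt = 0: 0.00448H* = 0.14, so H* = 31.3.
From dN/dt = 0: 0.927(1 - N*/316) = 0.0259·31.3, giving N* = 316·(1 - 0.873) = 40.1.
From dH/dt = 0: 0.0123·40.1 - 0.428 = 0.0367P*, so P* = 0.0652/0.0367 = 1.78.

N* ≈ 40.1, H* ≈ 31.3, P* ≈ 1.78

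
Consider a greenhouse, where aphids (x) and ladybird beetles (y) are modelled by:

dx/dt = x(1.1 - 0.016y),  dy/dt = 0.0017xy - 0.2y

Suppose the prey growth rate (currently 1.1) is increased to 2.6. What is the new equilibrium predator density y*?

y* ≈ 162

At the interior fixed point, setting dx/dt = 0 with x > 0 fixes y* = (prey growth rate)/(xy coefficient) — independent of the other coefficients.
With the change, y* = 2.6/0.016 = 162; it rises from 68.8.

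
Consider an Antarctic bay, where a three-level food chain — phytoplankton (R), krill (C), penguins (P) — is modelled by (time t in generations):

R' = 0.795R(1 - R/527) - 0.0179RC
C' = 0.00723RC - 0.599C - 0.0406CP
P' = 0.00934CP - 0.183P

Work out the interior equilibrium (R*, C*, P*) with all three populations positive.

R* ≈ 295, C* ≈ 19.6, P* ≈ 37.7

From dP/dt = 0: 0.00934C* = 0.183, so C* = 19.6.
From dR/dt = 0: 0.795(1 - R*/527) = 0.0179·19.6, giving R* = 527·(1 - 0.441) = 295.
From dC/dt = 0: 0.00723·295 - 0.599 = 0.0406P*, so P* = 1.53/0.0406 = 37.7.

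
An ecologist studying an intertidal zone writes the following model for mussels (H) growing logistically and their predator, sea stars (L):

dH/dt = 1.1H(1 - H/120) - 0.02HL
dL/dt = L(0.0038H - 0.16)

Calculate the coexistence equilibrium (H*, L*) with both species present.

H* ≈ 42.1, L* ≈ 35.7

From dL/dt = 0 with L > 0: 0.0038H* = 0.16, so H* = 42.1.
Substitute into dH/dt = 0: 1.1(1 - 42.1/120) = 0.02L*.
The bracket is 0.649, giving L* = 0.714/0.02 = 35.7.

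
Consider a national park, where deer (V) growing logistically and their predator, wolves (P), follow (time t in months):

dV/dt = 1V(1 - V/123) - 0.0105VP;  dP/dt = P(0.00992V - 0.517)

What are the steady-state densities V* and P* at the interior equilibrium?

From dP/dt = 0 with P > 0: 0.00992V* = 0.517, so V* = 52.1.
Substitute into dV/dt = 0: 1(1 - 52.1/123) = 0.0105P*.
The bracket is 0.576, giving P* = 0.576/0.0105 = 54.9.

V* ≈ 52.1, P* ≈ 54.9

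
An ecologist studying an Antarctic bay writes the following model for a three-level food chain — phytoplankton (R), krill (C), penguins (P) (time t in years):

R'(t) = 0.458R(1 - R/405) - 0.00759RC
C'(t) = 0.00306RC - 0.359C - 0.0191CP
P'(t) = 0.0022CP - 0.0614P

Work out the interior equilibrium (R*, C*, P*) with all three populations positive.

From dP/dt = 0: 0.0022C* = 0.0614, so C* = 27.9.
From dR/dt = 0: 0.458(1 - R*/405) = 0.00759·27.9, giving R* = 405·(1 - 0.463) = 218.
From dC/dt = 0: 0.00306·218 - 0.359 = 0.0191P*, so P* = 0.307/0.0191 = 16.1.

R* ≈ 218, C* ≈ 27.9, P* ≈ 16.1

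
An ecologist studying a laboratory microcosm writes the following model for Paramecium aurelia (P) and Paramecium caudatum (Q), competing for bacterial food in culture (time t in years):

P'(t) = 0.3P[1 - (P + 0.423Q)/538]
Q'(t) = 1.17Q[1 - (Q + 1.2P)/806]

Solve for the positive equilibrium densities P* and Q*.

P* ≈ 400, Q* ≈ 326

Setting both brackets to zero gives the nullclines P + 0.423Q = 538 and 1.2P + Q = 806.
Substituting Q = 806 - 1.2P into the first: P(1 - 0.423·1.2) = 538 - 0.423·806.
So P* = 197/0.492 = 400, and then Q* = 806 - 1.2·400 = 326.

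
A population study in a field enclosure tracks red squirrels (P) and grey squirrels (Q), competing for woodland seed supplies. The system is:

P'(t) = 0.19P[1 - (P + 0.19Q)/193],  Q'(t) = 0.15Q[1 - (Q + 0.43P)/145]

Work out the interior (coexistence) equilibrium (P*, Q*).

P* ≈ 180, Q* ≈ 67.5

Setting both brackets to zero gives the nullclines P + 0.19Q = 193 and 0.43P + Q = 145.
Substituting Q = 145 - 0.43P into the first: P(1 - 0.19·0.43) = 193 - 0.19·145.
So P* = 165/0.918 = 180, and then Q* = 145 - 0.43·180 = 67.5.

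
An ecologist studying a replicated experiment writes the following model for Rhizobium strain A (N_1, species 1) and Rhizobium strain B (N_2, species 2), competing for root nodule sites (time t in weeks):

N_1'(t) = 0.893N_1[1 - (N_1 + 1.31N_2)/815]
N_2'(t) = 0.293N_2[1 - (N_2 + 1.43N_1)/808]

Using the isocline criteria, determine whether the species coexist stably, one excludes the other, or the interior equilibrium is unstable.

Compare the nullcline intercepts: K1/α12 = 815/1.31 = 622 < K2 = 808; K2/α21 = 808/1.43 = 565 < K1 = 815.
Since both are reversed, neither can invade when rare; the interior point is a saddle.

unstable coexistence (outcome depends on initial conditions)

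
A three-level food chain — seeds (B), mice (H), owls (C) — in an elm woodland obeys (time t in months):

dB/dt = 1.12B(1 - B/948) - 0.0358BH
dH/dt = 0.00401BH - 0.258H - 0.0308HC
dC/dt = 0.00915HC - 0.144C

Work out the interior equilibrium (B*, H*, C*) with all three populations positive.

From dC/dt = 0: 0.00915H* = 0.144, so H* = 15.7.
From dB/dt = 0: 1.12(1 - B*/948) = 0.0358·15.7, giving B* = 948·(1 - 0.503) = 471.
From dH/dt = 0: 0.00401·471 - 0.258 = 0.0308C*, so C* = 1.63/0.0308 = 53.

B* ≈ 471, H* ≈ 15.7, C* ≈ 53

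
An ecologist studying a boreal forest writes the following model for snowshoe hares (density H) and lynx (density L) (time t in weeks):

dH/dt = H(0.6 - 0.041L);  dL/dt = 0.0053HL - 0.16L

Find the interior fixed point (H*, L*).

H* ≈ 30.2, L* ≈ 14.6

Set dL/dt = 0 with L > 0: 0.0053H - 0.16 = 0, so H* = 0.16/0.0053 = 30.2.
Set dH/dt = 0 with H > 0: 0.6 - 0.041L = 0, so L* = 0.6/0.041 = 14.6.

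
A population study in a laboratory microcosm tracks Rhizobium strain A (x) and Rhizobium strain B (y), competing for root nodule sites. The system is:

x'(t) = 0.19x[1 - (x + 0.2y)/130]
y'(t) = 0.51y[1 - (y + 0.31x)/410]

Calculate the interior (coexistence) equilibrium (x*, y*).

Setting both brackets to zero gives the nullclines x + 0.2y = 130 and 0.31x + y = 410.
Substituting y = 410 - 0.31x into the first: x(1 - 0.2·0.31) = 130 - 0.2·410.
So x* = 48/0.938 = 51.2, and then y* = 410 - 0.31·51.2 = 394.

x* ≈ 51.2, y* ≈ 394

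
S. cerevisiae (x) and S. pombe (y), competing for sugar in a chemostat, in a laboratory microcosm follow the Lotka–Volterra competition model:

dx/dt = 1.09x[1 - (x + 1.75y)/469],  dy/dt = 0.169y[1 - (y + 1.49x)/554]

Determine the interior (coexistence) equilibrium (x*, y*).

x* ≈ 311, y* ≈ 90.1

Setting both brackets to zero gives the nullclines x + 1.75y = 469 and 1.49x + y = 554.
Substituting y = 554 - 1.49x into the first: x(1 - 1.75·1.49) = 469 - 1.75·554.
So x* = -500/-1.61 = 311, and then y* = 554 - 1.49·311 = 90.1.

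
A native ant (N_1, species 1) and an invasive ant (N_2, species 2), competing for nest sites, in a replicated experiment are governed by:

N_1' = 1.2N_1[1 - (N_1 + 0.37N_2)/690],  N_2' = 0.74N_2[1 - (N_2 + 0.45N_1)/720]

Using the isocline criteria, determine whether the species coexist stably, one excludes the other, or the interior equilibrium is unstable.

stable coexistence

Compare the nullcline intercepts: K1/α12 = 690/0.37 = 1860 > K2 = 720; K2/α21 = 720/0.45 = 1600 > K1 = 690.
Since both inequalities hold, each species can invade when rare, so the interior equilibrium is stable.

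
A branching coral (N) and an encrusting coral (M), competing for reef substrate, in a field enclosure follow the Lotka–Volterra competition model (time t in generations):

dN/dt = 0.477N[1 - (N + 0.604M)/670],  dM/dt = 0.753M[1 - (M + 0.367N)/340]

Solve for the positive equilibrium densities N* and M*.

N* ≈ 597, M* ≈ 121

Setting both brackets to zero gives the nullclines N + 0.604M = 670 and 0.367N + M = 340.
Substituting M = 340 - 0.367N into the first: N(1 - 0.604·0.367) = 670 - 0.604·340.
So N* = 465/0.778 = 597, and then M* = 340 - 0.367·597 = 121.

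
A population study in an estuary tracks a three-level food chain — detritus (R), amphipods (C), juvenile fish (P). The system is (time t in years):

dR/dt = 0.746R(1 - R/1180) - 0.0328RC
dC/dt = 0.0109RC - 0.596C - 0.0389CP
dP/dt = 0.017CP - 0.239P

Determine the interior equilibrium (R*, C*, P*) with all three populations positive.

From dP/dt = 0: 0.017C* = 0.239, so C* = 14.1.
From dR/dt = 0: 0.746(1 - R*/1180) = 0.0328·14.1, giving R* = 1180·(1 - 0.618) = 451.
From dC/dt = 0: 0.0109·451 - 0.596 = 0.0389P*, so P* = 4.32/0.0389 = 111.

R* ≈ 451, C* ≈ 14.1, P* ≈ 111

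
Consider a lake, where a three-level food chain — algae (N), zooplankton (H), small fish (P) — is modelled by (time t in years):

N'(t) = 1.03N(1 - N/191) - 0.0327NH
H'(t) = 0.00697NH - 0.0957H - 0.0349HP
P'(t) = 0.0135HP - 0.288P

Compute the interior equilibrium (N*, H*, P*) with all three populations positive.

N* ≈ 61.6, H* ≈ 21.3, P* ≈ 9.57

From dP/dt = 0: 0.0135H* = 0.288, so H* = 21.3.
From dN/dt = 0: 1.03(1 - N*/191) = 0.0327·21.3, giving N* = 191·(1 - 0.677) = 61.6.
From dH/dt = 0: 0.00697·61.6 - 0.0957 = 0.0349P*, so P* = 0.334/0.0349 = 9.57.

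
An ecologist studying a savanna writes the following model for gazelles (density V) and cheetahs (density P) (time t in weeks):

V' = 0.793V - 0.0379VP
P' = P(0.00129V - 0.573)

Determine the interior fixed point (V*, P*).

V* ≈ 444, P* ≈ 20.9

Set dP/dt = 0 with P > 0: 0.00129V - 0.573 = 0, so V* = 0.573/0.00129 = 444.
Set dV/dt = 0 with V > 0: 0.793 - 0.0379P = 0, so P* = 0.793/0.0379 = 20.9.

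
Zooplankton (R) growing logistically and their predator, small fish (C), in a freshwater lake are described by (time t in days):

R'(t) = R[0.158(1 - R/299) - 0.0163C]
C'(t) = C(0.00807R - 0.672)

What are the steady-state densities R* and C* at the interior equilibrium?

R* ≈ 83.3, C* ≈ 6.99

From dC/dt = 0 with C > 0: 0.00807R* = 0.672, so R* = 83.3.
Substitute into dR/dt = 0: 0.158(1 - 83.3/299) = 0.0163C*.
The bracket is 0.722, giving C* = 0.114/0.0163 = 6.99.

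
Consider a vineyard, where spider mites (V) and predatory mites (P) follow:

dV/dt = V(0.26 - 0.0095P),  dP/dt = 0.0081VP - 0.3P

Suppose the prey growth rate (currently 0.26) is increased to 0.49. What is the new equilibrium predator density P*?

P* ≈ 51.6

At the interior fixed point, setting dV/dt = 0 with V > 0 fixes P* = (prey growth rate)/(VP coefficient) — independent of the other coefficients.
With the change, P* = 0.49/0.0095 = 51.6; it rises from 27.4.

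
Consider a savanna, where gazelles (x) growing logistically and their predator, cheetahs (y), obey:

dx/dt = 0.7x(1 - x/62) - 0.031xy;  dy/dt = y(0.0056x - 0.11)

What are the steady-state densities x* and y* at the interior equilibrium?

From dy/dt = 0 with y > 0: 0.0056x* = 0.11, so x* = 19.6.
Substitute into dx/dt = 0: 0.7(1 - 19.6/62) = 0.031y*.
The bracket is 0.683, giving y* = 0.478/0.031 = 15.4.

x* ≈ 19.6, y* ≈ 15.4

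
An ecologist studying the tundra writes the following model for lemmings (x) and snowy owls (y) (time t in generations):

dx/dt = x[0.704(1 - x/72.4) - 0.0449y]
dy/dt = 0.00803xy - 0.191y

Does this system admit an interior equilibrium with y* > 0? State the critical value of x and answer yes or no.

The predator equation gives dy/dt > 0 only when x > 0.191/0.00803 = 23.8.
Without the predator, x → K = 72.4. Since 72.4 > 23.8, the predator can invade and persist.

Threshold x = 23.8; K > 23.8, so yes, the predator persists.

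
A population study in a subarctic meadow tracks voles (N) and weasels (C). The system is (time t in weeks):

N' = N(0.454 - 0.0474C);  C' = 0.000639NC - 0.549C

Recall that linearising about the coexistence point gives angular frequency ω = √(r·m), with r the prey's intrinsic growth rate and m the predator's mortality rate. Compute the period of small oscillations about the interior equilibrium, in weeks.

T ≈ 12.6 weeks

Here r = 0.454 and m = 0.549, so r·m = 0.249.
ω = √0.249 = 0.499 per week, hence T = 2π/ω ≈ 12.6 weeks.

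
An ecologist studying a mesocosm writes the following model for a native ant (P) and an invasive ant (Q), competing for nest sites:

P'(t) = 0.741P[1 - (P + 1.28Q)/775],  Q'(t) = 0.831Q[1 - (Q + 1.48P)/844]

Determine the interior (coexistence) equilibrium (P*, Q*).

P* ≈ 341, Q* ≈ 339

Setting both brackets to zero gives the nullclines P + 1.28Q = 775 and 1.48P + Q = 844.
Substituting Q = 844 - 1.48P into the first: P(1 - 1.28·1.48) = 775 - 1.28·844.
So P* = -305/-0.894 = 341, and then Q* = 844 - 1.48·341 = 339.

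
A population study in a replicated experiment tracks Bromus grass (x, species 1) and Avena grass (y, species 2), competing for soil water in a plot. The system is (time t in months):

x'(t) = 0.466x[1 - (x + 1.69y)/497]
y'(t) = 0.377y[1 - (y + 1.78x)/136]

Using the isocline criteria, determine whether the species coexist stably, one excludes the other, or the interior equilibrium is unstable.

Compare the nullcline intercepts: K1/α12 = 497/1.69 = 294 > K2 = 136; K2/α21 = 136/1.78 = 76.4 < K1 = 497.
Since the inequalities point opposite ways, species 1 can invade but species 2 cannot.

species 1 excludes species 2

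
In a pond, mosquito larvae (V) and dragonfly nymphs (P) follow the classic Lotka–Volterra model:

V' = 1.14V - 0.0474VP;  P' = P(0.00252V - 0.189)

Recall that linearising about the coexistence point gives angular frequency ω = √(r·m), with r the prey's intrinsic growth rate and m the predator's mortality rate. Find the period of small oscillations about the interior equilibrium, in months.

T ≈ 13.5 months

Here r = 1.14 and m = 0.189, so r·m = 0.215.
ω = √0.215 = 0.464 per month, hence T = 2π/ω ≈ 13.5 months.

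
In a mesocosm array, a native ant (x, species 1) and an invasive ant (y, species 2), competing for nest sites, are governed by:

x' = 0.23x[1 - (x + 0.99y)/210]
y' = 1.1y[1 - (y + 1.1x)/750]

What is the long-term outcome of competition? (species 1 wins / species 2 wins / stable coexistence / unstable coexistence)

species 2 excludes species 1

Compare the nullcline intercepts: K1/α12 = 210/0.99 = 212 < K2 = 750; K2/α21 = 750/1.1 = 682 > K1 = 210.
Since the inequalities point opposite ways, species 2 can invade but species 1 cannot.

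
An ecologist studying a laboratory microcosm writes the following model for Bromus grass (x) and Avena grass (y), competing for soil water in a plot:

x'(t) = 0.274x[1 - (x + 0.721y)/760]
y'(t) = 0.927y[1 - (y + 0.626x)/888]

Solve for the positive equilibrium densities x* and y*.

x* ≈ 218, y* ≈ 751

Setting both brackets to zero gives the nullclines x + 0.721y = 760 and 0.626x + y = 888.
Substituting y = 888 - 0.626x into the first: x(1 - 0.721·0.626) = 760 - 0.721·888.
So x* = 120/0.549 = 218, and then y* = 888 - 0.626·218 = 751.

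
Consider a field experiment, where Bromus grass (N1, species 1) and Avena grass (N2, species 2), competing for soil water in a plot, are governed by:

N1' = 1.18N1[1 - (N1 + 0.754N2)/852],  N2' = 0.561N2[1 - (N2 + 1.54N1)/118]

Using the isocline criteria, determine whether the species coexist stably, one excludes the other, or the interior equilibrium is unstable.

species 1 excludes species 2

Compare the nullcline intercepts: K1/α12 = 852/0.754 = 1130 > K2 = 118; K2/α21 = 118/1.54 = 76.6 < K1 = 852.
Since the inequalities point opposite ways, species 1 can invade but species 2 cannot.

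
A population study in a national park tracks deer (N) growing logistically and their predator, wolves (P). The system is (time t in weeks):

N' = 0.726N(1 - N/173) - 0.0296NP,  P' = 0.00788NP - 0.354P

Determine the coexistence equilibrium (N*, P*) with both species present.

From dP/dt = 0 with P > 0: 0.00788N* = 0.354, so N* = 44.9.
Substitute into dN/dt = 0: 0.726(1 - 44.9/173) = 0.0296P*.
The bracket is 0.74, giving P* = 0.537/0.0296 = 18.2.

N* ≈ 44.9, P* ≈ 18.2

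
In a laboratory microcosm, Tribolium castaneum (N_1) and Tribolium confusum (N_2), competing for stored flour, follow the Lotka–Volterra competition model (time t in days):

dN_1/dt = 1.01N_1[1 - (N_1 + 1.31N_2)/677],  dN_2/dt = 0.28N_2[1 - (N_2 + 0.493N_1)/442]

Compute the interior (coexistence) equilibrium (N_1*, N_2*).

N_1* ≈ 277, N_2* ≈ 306

Setting both brackets to zero gives the nullclines N_1 + 1.31N_2 = 677 and 0.493N_1 + N_2 = 442.
Substituting N_2 = 442 - 0.493N_1 into the first: N_1(1 - 1.31·0.493) = 677 - 1.31·442.
So N_1* = 98/0.354 = 277, and then N_2* = 442 - 0.493·277 = 306.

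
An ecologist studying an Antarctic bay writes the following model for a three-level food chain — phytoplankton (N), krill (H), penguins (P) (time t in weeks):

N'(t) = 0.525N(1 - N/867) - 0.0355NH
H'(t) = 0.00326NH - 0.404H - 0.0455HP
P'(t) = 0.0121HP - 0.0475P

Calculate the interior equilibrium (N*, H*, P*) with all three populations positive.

N* ≈ 637, H* ≈ 3.93, P* ≈ 36.8

From dP/dt = 0: 0.0121H* = 0.0475, so H* = 3.93.
From dN/dt = 0: 0.525(1 - N*/867) = 0.0355·3.93, giving N* = 867·(1 - 0.265) = 637.
From dH/dt = 0: 0.00326·637 - 0.404 = 0.0455P*, so P* = 1.67/0.0455 = 36.8.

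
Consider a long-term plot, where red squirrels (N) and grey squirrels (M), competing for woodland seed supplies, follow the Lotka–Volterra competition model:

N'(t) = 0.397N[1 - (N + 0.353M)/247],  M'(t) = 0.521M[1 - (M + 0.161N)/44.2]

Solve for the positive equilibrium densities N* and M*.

Setting both brackets to zero gives the nullclines N + 0.353M = 247 and 0.161N + M = 44.2.
Substituting M = 44.2 - 0.161N into the first: N(1 - 0.353·0.161) = 247 - 0.353·44.2.
So N* = 231/0.943 = 245, and then M* = 44.2 - 0.161·245 = 4.7.

N* ≈ 245, M* ≈ 4.7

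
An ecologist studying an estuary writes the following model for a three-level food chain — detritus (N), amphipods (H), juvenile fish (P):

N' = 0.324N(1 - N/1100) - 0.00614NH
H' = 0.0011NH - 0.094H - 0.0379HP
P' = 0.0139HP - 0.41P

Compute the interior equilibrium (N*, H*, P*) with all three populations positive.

N* ≈ 485, H* ≈ 29.5, P* ≈ 11.6

From dP/dt = 0: 0.0139H* = 0.41, so H* = 29.5.
From dN/dt = 0: 0.324(1 - N*/1100) = 0.00614·29.5, giving N* = 1100·(1 - 0.559) = 485.
From dH/dt = 0: 0.0011·485 - 0.094 = 0.0379P*, so P* = 0.44/0.0379 = 11.6.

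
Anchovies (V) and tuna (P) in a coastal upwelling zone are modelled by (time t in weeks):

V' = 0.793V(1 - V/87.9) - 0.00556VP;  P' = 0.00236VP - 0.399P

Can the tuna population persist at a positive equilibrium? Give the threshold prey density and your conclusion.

Threshold V = 169; K < 169, so no, the predator goes extinct.

The predator equation gives dP/dt > 0 only when V > 0.399/0.00236 = 169.
Without the predator, V → K = 87.9. Since 87.9 < 169, the predator cannot invade.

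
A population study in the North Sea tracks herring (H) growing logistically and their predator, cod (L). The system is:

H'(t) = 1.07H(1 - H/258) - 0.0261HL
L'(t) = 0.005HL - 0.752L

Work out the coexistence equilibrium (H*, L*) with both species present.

H* ≈ 150, L* ≈ 17.1

From dL/dt = 0 with L > 0: 0.005H* = 0.752, so H* = 150.
Substitute into dH/dt = 0: 1.07(1 - 150/258) = 0.0261L*.
The bracket is 0.417, giving L* = 0.446/0.0261 = 17.1.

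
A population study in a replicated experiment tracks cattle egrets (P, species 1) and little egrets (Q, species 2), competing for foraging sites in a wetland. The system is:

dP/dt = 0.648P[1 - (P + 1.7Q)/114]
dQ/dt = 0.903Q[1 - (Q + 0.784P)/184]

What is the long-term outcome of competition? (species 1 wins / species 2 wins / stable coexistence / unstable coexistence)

species 2 excludes species 1

Compare the nullcline intercepts: K1/α12 = 114/1.7 = 67.1 < K2 = 184; K2/α21 = 184/0.784 = 235 > K1 = 114.
Since the inequalities point opposite ways, species 2 can invade but species 1 cannot.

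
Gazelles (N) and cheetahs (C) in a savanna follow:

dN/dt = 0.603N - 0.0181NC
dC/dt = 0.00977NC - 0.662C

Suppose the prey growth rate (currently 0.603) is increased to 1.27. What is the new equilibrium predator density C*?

C* ≈ 70.2

At the interior fixed point, setting dN/dt = 0 with N > 0 fixes C* = (prey growth rate)/(NC coefficient) — independent of the other coefficients.
With the change, C* = 1.27/0.0181 = 70.2; it rises from 33.3.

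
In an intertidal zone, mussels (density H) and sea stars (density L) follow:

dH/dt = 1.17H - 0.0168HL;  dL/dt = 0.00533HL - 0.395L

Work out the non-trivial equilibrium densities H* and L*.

Set dL/dt = 0 with L > 0: 0.00533H - 0.395 = 0, so H* = 0.395/0.00533 = 74.1.
Set dH/dt = 0 with H > 0: 1.17 - 0.0168L = 0, so L* = 1.17/0.0168 = 69.6.

H* ≈ 74.1, L* ≈ 69.6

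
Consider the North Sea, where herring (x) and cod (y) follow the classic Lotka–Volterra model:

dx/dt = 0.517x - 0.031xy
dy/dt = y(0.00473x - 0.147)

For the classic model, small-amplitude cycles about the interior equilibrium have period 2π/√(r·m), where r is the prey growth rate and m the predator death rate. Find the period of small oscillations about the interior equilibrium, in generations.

T ≈ 22.8 generations

Here r = 0.517 and m = 0.147, so r·m = 0.076.
ω = √0.076 = 0.276 per generation, hence T = 2π/ω ≈ 22.8 generations.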